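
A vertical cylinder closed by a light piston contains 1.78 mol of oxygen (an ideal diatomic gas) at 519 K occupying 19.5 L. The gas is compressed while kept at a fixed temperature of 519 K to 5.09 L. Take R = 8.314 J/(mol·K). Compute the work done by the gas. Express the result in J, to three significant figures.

W ≈ -10300 J

Isothermal: W = nRT ln(V₂/V₁).
W = (1.78)(8.314)(519) × ln(5.09/19.5)
  = 7681 × -1.343
W_by_gas = -10316 J.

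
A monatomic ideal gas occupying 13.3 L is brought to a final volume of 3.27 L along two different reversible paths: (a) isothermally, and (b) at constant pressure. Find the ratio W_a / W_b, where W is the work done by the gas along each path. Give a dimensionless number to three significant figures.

W_a / W_b ≈ 1.86

Path (a) isothermal: W = P₁V₁ ln(V₂/V₁) → W_a/(P₁V₁) = -1.403.
Path (b) isobaric: W = P₁(V₂ − V₁) → W_b/(P₁V₁) = -0.7541.
W_a / W_b = -1.403 / -0.7541 = 1.86.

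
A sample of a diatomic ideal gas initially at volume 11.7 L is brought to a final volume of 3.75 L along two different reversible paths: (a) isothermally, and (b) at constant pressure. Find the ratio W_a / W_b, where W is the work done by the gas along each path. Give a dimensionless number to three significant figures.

Path (a) isothermal: W = P₁V₁ ln(V₂/V₁) → W_a/(P₁V₁) = -1.138.
Path (b) isobaric: W = P₁(V₂ − V₁) → W_b/(P₁V₁) = -0.6795.
W_a / W_b = -1.138 / -0.6795 = 1.675.

W_a / W_b ≈ 1.67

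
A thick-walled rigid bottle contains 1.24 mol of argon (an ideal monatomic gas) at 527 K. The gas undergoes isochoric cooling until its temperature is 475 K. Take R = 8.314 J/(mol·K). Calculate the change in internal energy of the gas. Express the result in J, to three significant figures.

ΔU ≈ -804 J

Constant volume ⇒ W = 0, so Q = ΔU = nCᵥΔT with Cᵥ = 3R/2 = 12.47 J/(mol·K).
ΔU = (1.24)(12.47)(475 − 527) = -804.1 J.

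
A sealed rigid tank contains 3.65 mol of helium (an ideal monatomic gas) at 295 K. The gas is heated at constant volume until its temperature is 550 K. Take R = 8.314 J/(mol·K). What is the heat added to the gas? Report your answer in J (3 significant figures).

Q ≈ 11600 J

Constant volume ⇒ W = 0, so Q = ΔU = nCᵥΔT with Cᵥ = 3R/2 = 12.47 J/(mol·K).
ΔU = (3.65)(12.47)(550 − 295) = 11607 J.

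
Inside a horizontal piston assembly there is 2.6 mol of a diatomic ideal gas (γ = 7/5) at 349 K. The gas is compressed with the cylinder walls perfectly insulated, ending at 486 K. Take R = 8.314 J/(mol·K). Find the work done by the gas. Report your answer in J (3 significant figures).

W ≈ -7400 J

Adiabatic ⇒ Q = 0, so W_by = −ΔU = nCᵥ(T₁ − T₂).
Cᵥ = 5R/2 = 20.79 J/(mol·K).
W = (2.6)(20.79)(349 − 486) = -7404 J.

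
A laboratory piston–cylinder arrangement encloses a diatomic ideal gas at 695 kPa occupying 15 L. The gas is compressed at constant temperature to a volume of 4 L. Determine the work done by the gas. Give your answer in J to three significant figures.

Isothermal: W = nRT ln(V₂/V₁) = P₁V₁ ln(V₂/V₁).
P₁V₁ = (695 kPa)(15 L) = 10425 J.
W = 10425 × ln(4/15) = 10425 × -1.322
W_by_gas = -13779 J.

W ≈ -13800 J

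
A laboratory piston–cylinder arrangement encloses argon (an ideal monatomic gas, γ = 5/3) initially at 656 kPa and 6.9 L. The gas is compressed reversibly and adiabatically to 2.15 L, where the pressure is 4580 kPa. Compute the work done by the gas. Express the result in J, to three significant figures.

W ≈ -7980 J

Adiabatic: W = (P₁V₁ − P₂V₂)/(γ − 1) with γ = 5/3.
P₁V₁ = 4526 J, P₂V₂ = 9847 J.
W = (4526 − 9847) / 0.6667 = -7981 J.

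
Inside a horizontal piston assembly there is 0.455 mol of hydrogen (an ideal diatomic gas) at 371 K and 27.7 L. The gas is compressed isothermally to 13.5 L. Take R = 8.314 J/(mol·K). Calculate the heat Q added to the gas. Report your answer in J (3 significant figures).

Q ≈ -1010 J

Isothermal ⇒ ΔU = 0, so Q = W = nRT ln(V₂/V₁).
Q = (0.455)(8.314)(371) ln(13.5/27.7) = 1403 × -0.7187 = -1009 J.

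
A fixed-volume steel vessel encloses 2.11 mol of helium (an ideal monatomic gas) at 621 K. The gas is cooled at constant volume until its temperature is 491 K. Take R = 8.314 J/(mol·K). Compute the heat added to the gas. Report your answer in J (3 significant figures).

Constant volume ⇒ W = 0, so Q = ΔU = nCᵥΔT with Cᵥ = 3R/2 = 12.47 J/(mol·K).
ΔU = (2.11)(12.47)(491 − 621) = -3421 J.

Q ≈ -3420 J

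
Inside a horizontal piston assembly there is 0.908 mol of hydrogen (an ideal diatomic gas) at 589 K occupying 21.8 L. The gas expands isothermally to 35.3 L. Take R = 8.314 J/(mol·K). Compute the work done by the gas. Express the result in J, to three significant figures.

W ≈ 2140 J

Isothermal: W = nRT ln(V₂/V₁).
W = (0.908)(8.314)(589) × ln(35.3/21.8)
  = 4446 × 0.482
W_by_gas = 2143 J.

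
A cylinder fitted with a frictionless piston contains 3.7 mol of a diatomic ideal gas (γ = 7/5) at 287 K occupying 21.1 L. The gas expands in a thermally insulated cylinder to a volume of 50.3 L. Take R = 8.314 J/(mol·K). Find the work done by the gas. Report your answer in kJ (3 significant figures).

Adiabatic: TV^(γ−1) = const with γ = 7/5.
T₂ = T₁ (V₁/V₂)^(γ−1) = 287 × (21.1/50.3)^0.4 = 287 × 0.7065 = 202.8 K.
W_by = nCᵥ(T₁ − T₂) = (3.7)(20.79)(287 − 202.8) = 6479 J.

W ≈ 6.48 kJ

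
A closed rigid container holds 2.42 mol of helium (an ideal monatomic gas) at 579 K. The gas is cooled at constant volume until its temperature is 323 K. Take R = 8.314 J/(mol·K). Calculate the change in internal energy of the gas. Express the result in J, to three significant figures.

Constant volume ⇒ W = 0, so Q = ΔU = nCᵥΔT with Cᵥ = 3R/2 = 12.47 J/(mol·K).
ΔU = (2.42)(12.47)(323 − 579) = -7726 J.

ΔU ≈ -7730 J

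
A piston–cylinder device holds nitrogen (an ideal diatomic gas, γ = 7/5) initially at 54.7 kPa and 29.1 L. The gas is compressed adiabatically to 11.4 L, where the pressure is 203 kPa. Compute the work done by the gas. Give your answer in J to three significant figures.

Adiabatic: W = (P₁V₁ − P₂V₂)/(γ − 1) with γ = 7/5.
P₁V₁ = 1592 J, P₂V₂ = 2314 J.
W = (1592 − 2314) / 0.4 = -1806 J.

W ≈ -1810 J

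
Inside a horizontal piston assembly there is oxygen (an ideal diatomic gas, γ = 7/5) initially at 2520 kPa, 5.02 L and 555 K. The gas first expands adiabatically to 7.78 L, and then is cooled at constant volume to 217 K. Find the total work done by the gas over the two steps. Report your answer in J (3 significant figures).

Step 1 (adiabatic): W = (P₁V₁ − P₂V₂)/(γ−1) = (12650 − 10617)/0.4 = 5084 J.
Step 2 (isochoric): W = 0 (constant volume).
W_total = 5084 + 0 = 5084 J.

W_total ≈ 5080 J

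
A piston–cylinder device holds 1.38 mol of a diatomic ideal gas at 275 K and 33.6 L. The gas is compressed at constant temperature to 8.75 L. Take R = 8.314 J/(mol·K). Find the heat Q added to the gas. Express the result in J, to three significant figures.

Isothermal ⇒ ΔU = 0, so Q = W = nRT ln(V₂/V₁).
Q = (1.38)(8.314)(275) ln(8.75/33.6) = 3155 × -1.345 = -4245 J.

Q ≈ -4250 J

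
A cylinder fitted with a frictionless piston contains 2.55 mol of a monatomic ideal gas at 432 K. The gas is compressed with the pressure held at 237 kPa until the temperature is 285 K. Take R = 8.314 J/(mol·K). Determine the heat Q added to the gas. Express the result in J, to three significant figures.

Q ≈ -7790 J

Isobaric: W = nRΔT = (2.55)(8.314)(-147) = -3117 J.
ΔU = nCᵥΔT with Cᵥ = 3R/2: ΔU = (2.55)(12.47)(-147) = -4675 J.
Q = ΔU + W = -4675 − 3117 = -7791 J.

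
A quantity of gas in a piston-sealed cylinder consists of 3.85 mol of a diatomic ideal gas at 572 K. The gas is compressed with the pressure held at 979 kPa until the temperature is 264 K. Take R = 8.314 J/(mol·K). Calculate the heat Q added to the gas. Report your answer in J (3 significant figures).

Isobaric: W = nRΔT = (3.85)(8.314)(-308) = -9859 J.
ΔU = nCᵥΔT with Cᵥ = 5R/2: ΔU = (3.85)(20.79)(-308) = -24647 J.
Q = ΔU + W = -24647 − 9859 = -34506 J.

Q ≈ -34500 J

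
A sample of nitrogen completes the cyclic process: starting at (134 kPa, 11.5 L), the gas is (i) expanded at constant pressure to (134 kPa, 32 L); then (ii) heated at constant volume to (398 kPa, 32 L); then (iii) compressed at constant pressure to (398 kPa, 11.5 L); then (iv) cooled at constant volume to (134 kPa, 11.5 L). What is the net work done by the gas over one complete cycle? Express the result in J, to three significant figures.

W_net ≈ -5410 J

Constant-volume legs do no work.
W(i) = (134)(32 − 11.5) = 2747 J; W(iii) = (398)(11.5 − 32) = -8159 J.
W_net = 2747 − 8159 = -5412 J (the counter-clockwise enclosed area).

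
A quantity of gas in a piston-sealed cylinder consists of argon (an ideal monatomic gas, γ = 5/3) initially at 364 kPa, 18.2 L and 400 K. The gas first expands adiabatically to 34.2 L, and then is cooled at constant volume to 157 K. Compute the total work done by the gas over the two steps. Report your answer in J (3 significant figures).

W_total ≈ 3410 J

Step 1 (adiabatic): W = (P₁V₁ − P₂V₂)/(γ−1) = (6625 − 4350)/0.667 = 3411 J.
Step 2 (isochoric): W = 0 (constant volume).
W_total = 3411 + 0 = 3411 J.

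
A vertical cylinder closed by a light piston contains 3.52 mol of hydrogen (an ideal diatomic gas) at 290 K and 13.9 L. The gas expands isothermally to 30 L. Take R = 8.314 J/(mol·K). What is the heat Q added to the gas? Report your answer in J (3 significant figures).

Q ≈ 6530 J

Isothermal ⇒ ΔU = 0, so Q = W = nRT ln(V₂/V₁).
Q = (3.52)(8.314)(290) ln(30/13.9) = 8487 × 0.7693 = 6529 J.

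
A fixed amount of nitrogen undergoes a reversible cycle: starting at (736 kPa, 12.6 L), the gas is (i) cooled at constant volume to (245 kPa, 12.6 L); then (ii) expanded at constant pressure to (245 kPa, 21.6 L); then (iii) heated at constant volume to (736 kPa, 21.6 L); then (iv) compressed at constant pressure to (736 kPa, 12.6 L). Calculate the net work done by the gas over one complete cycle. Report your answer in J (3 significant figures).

Constant-volume legs do no work.
W(ii) = (245)(21.6 − 12.6) = 2205 J; W(iv) = (736)(12.6 − 21.6) = -6624 J.
W_net = 2205 − 6624 = -4419 J (the counter-clockwise enclosed area).

W_net ≈ -4420 J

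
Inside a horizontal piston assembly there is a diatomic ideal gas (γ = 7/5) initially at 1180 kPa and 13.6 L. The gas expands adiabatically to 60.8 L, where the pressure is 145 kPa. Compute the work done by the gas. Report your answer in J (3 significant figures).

Adiabatic: W = (P₁V₁ − P₂V₂)/(γ − 1) with γ = 7/5.
P₁V₁ = 16048 J, P₂V₂ = 8816 J.
W = (16048 − 8816) / 0.4 = 18080 J.

W ≈ 18100 J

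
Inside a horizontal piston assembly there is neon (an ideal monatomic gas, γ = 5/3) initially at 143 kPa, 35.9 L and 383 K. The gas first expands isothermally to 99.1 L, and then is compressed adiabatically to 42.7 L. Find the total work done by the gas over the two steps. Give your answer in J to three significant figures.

Step 1 (isothermal): W = P₁V₁ ln(V₂/V₁) = (5134) ln(99.1/35.9) = 5213 J.
After step 1: P = 51.8 kPa, V = 99.1 L, T = 383 K.
Step 2 (adiabatic): W = (P₁V₁ − P₂V₂)/(γ−1) = (5134 − 8999)/0.667 = -5798 J.
W_total = 5213 − 5798 = -585.2 J.

W_total ≈ -585 J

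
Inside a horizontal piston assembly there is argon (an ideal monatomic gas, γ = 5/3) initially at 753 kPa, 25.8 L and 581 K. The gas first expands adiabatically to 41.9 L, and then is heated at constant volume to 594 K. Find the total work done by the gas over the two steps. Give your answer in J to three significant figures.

Step 1 (adiabatic): W = (P₁V₁ − P₂V₂)/(γ−1) = (19427 − 14061)/0.667 = 8049 J.
Step 2 (isochoric): W = 0 (constant volume).
W_total = 8049 + 0 = 8049 J.

W_total ≈ 8050 J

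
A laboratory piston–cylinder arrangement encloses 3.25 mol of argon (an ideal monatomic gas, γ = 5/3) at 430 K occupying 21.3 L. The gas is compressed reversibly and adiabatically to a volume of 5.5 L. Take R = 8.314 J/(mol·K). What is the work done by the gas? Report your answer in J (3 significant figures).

Adiabatic: TV^(γ−1) = const with γ = 5/3.
T₂ = T₁ (V₁/V₂)^(γ−1) = 430 × (21.3/5.5)^0.667 = 430 × 2.466 = 1060 K.
W_by = nCᵥ(T₁ − T₂) = (3.25)(12.47)(430 − 1060) = -25552 J.

W ≈ -25600 J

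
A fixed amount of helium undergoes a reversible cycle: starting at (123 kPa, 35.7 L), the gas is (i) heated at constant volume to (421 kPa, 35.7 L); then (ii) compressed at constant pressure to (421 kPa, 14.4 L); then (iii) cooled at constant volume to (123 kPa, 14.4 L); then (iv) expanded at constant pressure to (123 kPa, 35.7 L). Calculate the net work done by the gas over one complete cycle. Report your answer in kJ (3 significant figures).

Constant-volume legs do no work.
W(ii) = (421)(14.4 − 35.7) = -8967 J; W(iv) = (123)(35.7 − 14.4) = 2620 J.
W_net = -8967 + 2620 = -6347 J (the counter-clockwise enclosed area).

W_net ≈ -6.35 kJ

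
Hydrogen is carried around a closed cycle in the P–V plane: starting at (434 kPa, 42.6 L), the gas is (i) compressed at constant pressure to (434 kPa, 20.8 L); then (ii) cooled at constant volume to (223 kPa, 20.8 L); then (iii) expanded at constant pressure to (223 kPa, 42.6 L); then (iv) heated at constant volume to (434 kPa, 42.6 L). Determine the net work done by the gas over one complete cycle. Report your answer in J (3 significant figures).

W_net ≈ -4600 J

Constant-volume legs do no work.
W(i) = (434)(20.8 − 42.6) = -9461 J; W(iii) = (223)(42.6 − 20.8) = 4861 J.
W_net = -9461 + 4861 = -4600 J (the counter-clockwise enclosed area).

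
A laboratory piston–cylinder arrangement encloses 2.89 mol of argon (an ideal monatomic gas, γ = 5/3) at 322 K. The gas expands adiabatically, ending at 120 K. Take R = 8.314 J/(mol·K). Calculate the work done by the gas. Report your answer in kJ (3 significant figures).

Adiabatic ⇒ Q = 0, so W_by = −ΔU = nCᵥ(T₁ − T₂).
Cᵥ = 3R/2 = 12.47 J/(mol·K).
W = (2.89)(12.47)(322 − 120) = 7280 J.

W ≈ 7.28 kJ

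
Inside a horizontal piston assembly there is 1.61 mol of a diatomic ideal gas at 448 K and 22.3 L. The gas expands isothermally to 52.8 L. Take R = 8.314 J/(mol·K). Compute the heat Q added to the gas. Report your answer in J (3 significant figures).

Q ≈ 5170 J

Isothermal ⇒ ΔU = 0, so Q = W = nRT ln(V₂/V₁).
Q = (1.61)(8.314)(448) ln(52.8/22.3) = 5997 × 0.8619 = 5169 J.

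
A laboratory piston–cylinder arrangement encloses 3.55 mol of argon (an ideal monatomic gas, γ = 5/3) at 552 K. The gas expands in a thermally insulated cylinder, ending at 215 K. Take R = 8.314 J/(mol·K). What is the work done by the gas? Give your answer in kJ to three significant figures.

W ≈ 14.9 kJ

Adiabatic ⇒ Q = 0, so W_by = −ΔU = nCᵥ(T₁ − T₂).
Cᵥ = 3R/2 = 12.47 J/(mol·K).
W = (3.55)(12.47)(552 − 215) = 14920 J.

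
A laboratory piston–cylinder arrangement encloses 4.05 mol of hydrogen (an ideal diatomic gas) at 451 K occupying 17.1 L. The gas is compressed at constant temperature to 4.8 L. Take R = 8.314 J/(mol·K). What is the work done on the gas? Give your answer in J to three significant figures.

W ≈ 19300 J

Isothermal: W = nRT ln(V₂/V₁).
W = (4.05)(8.314)(451) × ln(4.8/17.1)
  = 15186 × -1.27
W_by_gas = -19293 J; work on gas = −W_by = 19293 J.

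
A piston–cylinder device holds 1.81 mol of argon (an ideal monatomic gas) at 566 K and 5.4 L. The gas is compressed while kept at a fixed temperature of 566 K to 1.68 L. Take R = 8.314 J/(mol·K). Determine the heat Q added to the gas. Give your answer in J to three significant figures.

Q ≈ -9940 J

Isothermal ⇒ ΔU = 0, so Q = W = nRT ln(V₂/V₁).
Q = (1.81)(8.314)(566) ln(1.68/5.4) = 8517 × -1.168 = -9945 J.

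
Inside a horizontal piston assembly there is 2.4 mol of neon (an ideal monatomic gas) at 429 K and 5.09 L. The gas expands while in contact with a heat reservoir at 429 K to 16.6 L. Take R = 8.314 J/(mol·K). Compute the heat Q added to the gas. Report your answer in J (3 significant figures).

Isothermal ⇒ ΔU = 0, so Q = W = nRT ln(V₂/V₁).
Q = (2.4)(8.314)(429) ln(16.6/5.09) = 8560 × 1.182 = 10119 J.

Q ≈ 10100 J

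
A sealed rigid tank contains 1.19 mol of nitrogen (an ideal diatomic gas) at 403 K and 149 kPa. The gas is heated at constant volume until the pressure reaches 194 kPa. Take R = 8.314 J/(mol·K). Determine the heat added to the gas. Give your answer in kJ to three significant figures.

Constant volume ⇒ W = 0, so Q = ΔU = nCᵥΔT with Cᵥ = 5R/2 = 20.79 J/(mol·K).
At constant V, T₂/T₁ = P₂/P₁ ⇒ ΔT = T₁(P₂/P₁ − 1) = 403·(194/149 − 1) = 121.7 K.
ΔU = (1.19)(20.79)(121.7) = 3010 J.

Q ≈ 3.01 kJ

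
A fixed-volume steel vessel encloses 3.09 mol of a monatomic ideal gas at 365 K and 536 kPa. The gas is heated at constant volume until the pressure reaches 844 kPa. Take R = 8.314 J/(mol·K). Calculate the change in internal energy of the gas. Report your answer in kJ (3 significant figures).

ΔU ≈ 8.08 kJ

Constant volume ⇒ W = 0, so Q = ΔU = nCᵥΔT with Cᵥ = 3R/2 = 12.47 J/(mol·K).
At constant V, T₂/T₁ = P₂/P₁ ⇒ ΔT = T₁(P₂/P₁ − 1) = 365·(844/536 − 1) = 209.7 K.
ΔU = (3.09)(12.47)(209.7) = 8082 J.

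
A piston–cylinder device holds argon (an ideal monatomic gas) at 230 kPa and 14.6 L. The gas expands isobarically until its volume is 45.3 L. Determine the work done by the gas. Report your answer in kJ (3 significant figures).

W ≈ 7.06 kJ

Isobaric: W = P ΔV.
W = (230 kPa)(45.3 − 14.6 L) = (230)(30.7) = 7061 J.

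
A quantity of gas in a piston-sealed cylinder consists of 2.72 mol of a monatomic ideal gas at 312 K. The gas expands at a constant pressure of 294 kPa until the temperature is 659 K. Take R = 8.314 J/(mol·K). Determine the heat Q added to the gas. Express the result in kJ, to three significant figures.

Isobaric: W = nRΔT = (2.72)(8.314)(347) = 7847 J.
ΔU = nCᵥΔT with Cᵥ = 3R/2: ΔU = (2.72)(12.47)(347) = 11771 J.
Q = ΔU + W = 11771 + 7847 = 19618 J.

Q ≈ 19.6 kJ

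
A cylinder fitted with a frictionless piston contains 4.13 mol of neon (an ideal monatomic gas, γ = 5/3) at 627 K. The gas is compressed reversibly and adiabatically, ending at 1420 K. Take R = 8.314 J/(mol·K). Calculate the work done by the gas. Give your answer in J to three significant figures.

W ≈ -40800 J

Adiabatic ⇒ Q = 0, so W_by = −ΔU = nCᵥ(T₁ − T₂).
Cᵥ = 3R/2 = 12.47 J/(mol·K).
W = (4.13)(12.47)(627 − 1420) = -40844 J.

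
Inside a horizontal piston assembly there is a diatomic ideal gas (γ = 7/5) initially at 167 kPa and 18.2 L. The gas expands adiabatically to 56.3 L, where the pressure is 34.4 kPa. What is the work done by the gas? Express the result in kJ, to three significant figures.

W ≈ 2.76 kJ

Adiabatic: W = (P₁V₁ − P₂V₂)/(γ − 1) with γ = 7/5.
P₁V₁ = 3039 J, P₂V₂ = 1937 J.
W = (3039 − 1937) / 0.4 = 2757 J.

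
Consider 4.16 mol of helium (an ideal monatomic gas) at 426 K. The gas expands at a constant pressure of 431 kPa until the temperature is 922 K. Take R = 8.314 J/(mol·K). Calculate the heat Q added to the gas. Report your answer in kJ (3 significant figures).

Isobaric: W = nRΔT = (4.16)(8.314)(496) = 17155 J.
ΔU = nCᵥΔT with Cᵥ = 3R/2: ΔU = (4.16)(12.47)(496) = 25732 J.
Q = ΔU + W = 25732 + 17155 = 42887 J.

Q ≈ 42.9 kJ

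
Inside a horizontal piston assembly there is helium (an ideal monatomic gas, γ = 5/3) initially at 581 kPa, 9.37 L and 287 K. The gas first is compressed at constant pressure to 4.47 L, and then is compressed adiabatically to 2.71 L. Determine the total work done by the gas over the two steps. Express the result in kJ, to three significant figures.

W_total ≈ -4.39 kJ

Step 1 (isobaric): W = PΔV = (581 kPa)(4.47 − 9.37 L) = -2847 J.
After step 1: P = 581 kPa, V = 4.47 L, T = 136.9 K.
Step 2 (adiabatic): W = (P₁V₁ − P₂V₂)/(γ−1) = (2597 − 3626)/0.667 = -1543 J.
W_total = -2847 − 1543 = -4390 J.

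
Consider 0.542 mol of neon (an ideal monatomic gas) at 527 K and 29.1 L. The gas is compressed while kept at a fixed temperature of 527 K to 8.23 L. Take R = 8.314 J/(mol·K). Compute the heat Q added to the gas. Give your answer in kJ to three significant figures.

Isothermal ⇒ ΔU = 0, so Q = W = nRT ln(V₂/V₁).
Q = (0.542)(8.314)(527) ln(8.23/29.1) = 2375 × -1.263 = -2999 J.

Q ≈ -3.00 kJ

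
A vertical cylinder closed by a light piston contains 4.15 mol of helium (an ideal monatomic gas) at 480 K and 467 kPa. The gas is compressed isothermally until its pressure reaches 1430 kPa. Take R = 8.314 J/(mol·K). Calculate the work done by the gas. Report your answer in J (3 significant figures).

Isothermal process: W = nRT ln(V₂/V₁) = nRT ln(P₁/P₂).
W = (4.15)(8.314)(480) × ln(467/1430)
  = 16561 × ln(0.3266) = 16561 × -1.119
W_by_gas = -18534 J.

W ≈ -18500 J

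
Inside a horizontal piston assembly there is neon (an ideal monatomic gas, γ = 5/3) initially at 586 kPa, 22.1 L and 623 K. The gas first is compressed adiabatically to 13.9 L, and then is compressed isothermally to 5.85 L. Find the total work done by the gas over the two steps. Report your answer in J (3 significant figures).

W_total ≈ -22300 J

Step 1 (adiabatic): W = (P₁V₁ − P₂V₂)/(γ−1) = (12951 − 17642)/0.667 = -7037 J.
After step 1: P = 1269 kPa, V = 13.9 L, T = 848.7 K.
Step 2 (isothermal): W = P₁V₁ ln(V₂/V₁) = (17642) ln(5.85/13.9) = -15268 J.
W_total = -7037 − 15268 = -22305 J.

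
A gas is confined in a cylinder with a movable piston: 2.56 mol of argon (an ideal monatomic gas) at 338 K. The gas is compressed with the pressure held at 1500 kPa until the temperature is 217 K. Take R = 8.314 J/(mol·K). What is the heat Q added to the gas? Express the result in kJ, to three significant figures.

Isobaric: W = nRΔT = (2.56)(8.314)(-121) = -2575 J.
ΔU = nCᵥΔT with Cᵥ = 3R/2: ΔU = (2.56)(12.47)(-121) = -3863 J.
Q = ΔU + W = -3863 − 2575 = -6438 J.

Q ≈ -6.44 kJ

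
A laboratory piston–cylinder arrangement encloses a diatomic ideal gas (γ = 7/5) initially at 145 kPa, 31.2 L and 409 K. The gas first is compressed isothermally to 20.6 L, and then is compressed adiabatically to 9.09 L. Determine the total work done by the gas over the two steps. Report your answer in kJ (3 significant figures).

Step 1 (isothermal): W = P₁V₁ ln(V₂/V₁) = (4524) ln(20.6/31.2) = -1878 J.
After step 1: P = 219.6 kPa, V = 20.6 L, T = 409 K.
Step 2 (adiabatic): W = (P₁V₁ − P₂V₂)/(γ−1) = (4524 − 6275)/0.4 = -4379 J.
W_total = -1878 − 4379 = -6257 J.

W_total ≈ -6.26 kJ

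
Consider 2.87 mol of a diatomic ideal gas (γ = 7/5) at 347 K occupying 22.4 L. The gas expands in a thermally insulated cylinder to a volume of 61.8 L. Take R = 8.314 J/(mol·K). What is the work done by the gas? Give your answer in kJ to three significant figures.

W ≈ 6.91 kJ

Adiabatic: TV^(γ−1) = const with γ = 7/5.
T₂ = T₁ (V₁/V₂)^(γ−1) = 347 × (22.4/61.8)^0.4 = 347 × 0.6664 = 231.2 K.
W_by = nCᵥ(T₁ − T₂) = (2.87)(20.79)(347 − 231.2) = 6906 J.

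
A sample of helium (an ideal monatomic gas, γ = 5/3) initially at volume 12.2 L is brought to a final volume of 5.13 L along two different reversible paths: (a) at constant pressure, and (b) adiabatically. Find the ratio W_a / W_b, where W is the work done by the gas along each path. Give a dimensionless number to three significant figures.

Path (a) isobaric: W = P₁(V₂ − V₁) → W_a/(P₁V₁) = -0.5795.
Path (b) adiabatic: W = P₁V₁(1 − (V₁/V₂)^(γ−1))/(γ−1) → W_b/(P₁V₁) = -1.173.
W_a / W_b = -0.5795 / -1.173 = 0.4942.

W_a / W_b ≈ 0.494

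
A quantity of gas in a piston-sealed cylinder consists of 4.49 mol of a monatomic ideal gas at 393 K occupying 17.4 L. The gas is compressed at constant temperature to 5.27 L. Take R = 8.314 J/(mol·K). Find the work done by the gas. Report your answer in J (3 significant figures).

Isothermal: W = nRT ln(V₂/V₁).
W = (4.49)(8.314)(393) × ln(5.27/17.4)
  = 14671 × -1.194
W_by_gas = -17523 J.

W ≈ -17500 J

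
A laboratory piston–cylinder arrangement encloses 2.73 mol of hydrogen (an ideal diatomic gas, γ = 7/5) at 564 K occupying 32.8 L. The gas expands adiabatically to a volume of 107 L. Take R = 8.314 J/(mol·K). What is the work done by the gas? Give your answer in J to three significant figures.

W ≈ 12100 J

Adiabatic: TV^(γ−1) = const with γ = 7/5.
T₂ = T₁ (V₁/V₂)^(γ−1) = 564 × (32.8/107)^0.4 = 564 × 0.6232 = 351.5 K.
W_by = nCᵥ(T₁ − T₂) = (2.73)(20.79)(564 − 351.5) = 12060 J.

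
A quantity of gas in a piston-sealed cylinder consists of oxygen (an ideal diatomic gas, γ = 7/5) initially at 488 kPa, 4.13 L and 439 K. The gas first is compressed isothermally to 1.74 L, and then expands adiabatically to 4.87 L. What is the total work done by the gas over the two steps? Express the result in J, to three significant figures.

Step 1 (isothermal): W = P₁V₁ ln(V₂/V₁) = (2015) ln(1.74/4.13) = -1742 J.
After step 1: P = 1158 kPa, V = 1.74 L, T = 439 K.
Step 2 (adiabatic): W = (P₁V₁ − P₂V₂)/(γ−1) = (2015 − 1335)/0.4 = 1700 J.
W_total = -1742 + 1700 = -41.77 J.

W_total ≈ -41.8 J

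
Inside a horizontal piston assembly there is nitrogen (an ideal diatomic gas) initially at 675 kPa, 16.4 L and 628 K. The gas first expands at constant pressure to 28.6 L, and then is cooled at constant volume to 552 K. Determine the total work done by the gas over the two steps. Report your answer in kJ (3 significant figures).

Step 1 (isobaric): W = PΔV = (675 kPa)(28.6 − 16.4 L) = 8235 J.
Step 2 (isochoric): W = 0 (constant volume).
W_total = 8235 + 0 = 8235 J.

W_total ≈ 8.24 kJ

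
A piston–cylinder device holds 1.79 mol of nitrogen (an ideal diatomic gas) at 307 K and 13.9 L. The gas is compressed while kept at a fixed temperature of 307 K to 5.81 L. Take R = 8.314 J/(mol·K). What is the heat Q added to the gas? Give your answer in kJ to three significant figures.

Isothermal ⇒ ΔU = 0, so Q = W = nRT ln(V₂/V₁).
Q = (1.79)(8.314)(307) ln(5.81/13.9) = 4569 × -0.8723 = -3985 J.

Q ≈ -3.99 kJ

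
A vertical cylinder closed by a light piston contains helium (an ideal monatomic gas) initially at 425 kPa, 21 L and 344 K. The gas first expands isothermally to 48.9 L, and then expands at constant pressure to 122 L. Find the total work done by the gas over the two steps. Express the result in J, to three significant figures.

W_total ≈ 20900 J

Step 1 (isothermal): W = P₁V₁ ln(V₂/V₁) = (8925) ln(48.9/21) = 7544 J.
After step 1: P = 182.5 kPa, V = 48.9 L, T = 344 K.
Step 2 (isobaric): W = PΔV = (182.5 kPa)(122 − 48.9 L) = 13342 J.
W_total = 7544 + 13342 = 20886 J.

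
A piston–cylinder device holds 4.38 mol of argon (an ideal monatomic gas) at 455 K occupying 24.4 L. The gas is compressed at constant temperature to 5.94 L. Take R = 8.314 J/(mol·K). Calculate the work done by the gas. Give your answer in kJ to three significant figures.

W ≈ -23.4 kJ

Isothermal: W = nRT ln(V₂/V₁).
W = (4.38)(8.314)(455) × ln(5.94/24.4)
  = 16569 × -1.413
W_by_gas = -23410 J.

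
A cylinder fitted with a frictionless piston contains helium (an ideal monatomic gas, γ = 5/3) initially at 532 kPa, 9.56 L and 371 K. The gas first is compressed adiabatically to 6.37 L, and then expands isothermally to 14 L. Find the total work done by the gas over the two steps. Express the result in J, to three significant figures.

W_total ≈ 2880 J

Step 1 (adiabatic): W = (P₁V₁ − P₂V₂)/(γ−1) = (5086 − 6667)/0.667 = -2371 J.
After step 1: P = 1047 kPa, V = 6.37 L, T = 486.3 K.
Step 2 (isothermal): W = P₁V₁ ln(V₂/V₁) = (6667) ln(14/6.37) = 5250 J.
W_total = -2371 + 5250 = 2879 J.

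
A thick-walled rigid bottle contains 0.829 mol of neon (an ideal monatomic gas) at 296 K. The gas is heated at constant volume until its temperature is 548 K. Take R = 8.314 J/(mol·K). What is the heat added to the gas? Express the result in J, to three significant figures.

Constant volume ⇒ W = 0, so Q = ΔU = nCᵥΔT with Cᵥ = 3R/2 = 12.47 J/(mol·K).
ΔU = (0.829)(12.47)(548 − 296) = 2605 J.

Q ≈ 2610 J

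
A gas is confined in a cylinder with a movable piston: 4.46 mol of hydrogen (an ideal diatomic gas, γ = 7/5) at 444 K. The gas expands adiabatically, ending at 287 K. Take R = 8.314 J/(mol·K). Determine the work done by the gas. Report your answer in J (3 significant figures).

Adiabatic ⇒ Q = 0, so W_by = −ΔU = nCᵥ(T₁ − T₂).
Cᵥ = 5R/2 = 20.79 J/(mol·K).
W = (4.46)(20.79)(444 − 287) = 14554 J.

W ≈ 14600 J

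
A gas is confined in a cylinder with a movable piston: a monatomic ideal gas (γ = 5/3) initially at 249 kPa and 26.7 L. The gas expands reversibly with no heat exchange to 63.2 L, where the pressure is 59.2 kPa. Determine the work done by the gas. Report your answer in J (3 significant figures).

Adiabatic: W = (P₁V₁ − P₂V₂)/(γ − 1) with γ = 5/3.
P₁V₁ = 6648 J, P₂V₂ = 3741 J.
W = (6648 − 3741) / 0.6667 = 4360 J.

W ≈ 4360 J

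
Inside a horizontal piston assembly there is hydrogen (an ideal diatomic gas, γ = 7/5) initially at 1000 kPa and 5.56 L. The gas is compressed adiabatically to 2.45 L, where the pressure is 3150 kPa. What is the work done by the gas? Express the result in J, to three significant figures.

W ≈ -5390 J

Adiabatic: W = (P₁V₁ − P₂V₂)/(γ − 1) with γ = 7/5.
P₁V₁ = 5560 J, P₂V₂ = 7718 J.
W = (5560 − 7718) / 0.4 = -5394 J.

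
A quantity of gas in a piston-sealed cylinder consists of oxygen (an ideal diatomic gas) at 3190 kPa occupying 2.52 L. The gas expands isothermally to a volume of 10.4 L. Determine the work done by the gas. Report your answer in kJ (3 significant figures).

Isothermal: W = nRT ln(V₂/V₁) = P₁V₁ ln(V₂/V₁).
P₁V₁ = (3190 kPa)(2.52 L) = 8039 J.
W = 8039 × ln(10.4/2.52) = 8039 × 1.418
W_by_gas = 11395 J.

W ≈ 11.4 kJ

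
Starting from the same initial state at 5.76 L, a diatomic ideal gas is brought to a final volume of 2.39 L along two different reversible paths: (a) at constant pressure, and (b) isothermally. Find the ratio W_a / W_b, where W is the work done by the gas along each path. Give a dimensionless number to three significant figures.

W_a / W_b ≈ 0.665

Path (a) isobaric: W = P₁(V₂ − V₁) → W_a/(P₁V₁) = -0.5851.
Path (b) isothermal: W = P₁V₁ ln(V₂/V₁) → W_b/(P₁V₁) = -0.8796.
W_a / W_b = -0.5851 / -0.8796 = 0.6651.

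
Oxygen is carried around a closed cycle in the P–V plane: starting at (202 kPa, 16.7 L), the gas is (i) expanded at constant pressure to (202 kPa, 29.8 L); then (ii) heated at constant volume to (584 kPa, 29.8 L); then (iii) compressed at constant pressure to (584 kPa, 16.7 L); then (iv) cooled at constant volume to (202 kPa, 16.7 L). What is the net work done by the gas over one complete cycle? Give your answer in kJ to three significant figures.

W_net ≈ -5.00 kJ

Constant-volume legs do no work.
W(i) = (202)(29.8 − 16.7) = 2646 J; W(iii) = (584)(16.7 − 29.8) = -7650 J.
W_net = 2646 − 7650 = -5004 J (the counter-clockwise enclosed area).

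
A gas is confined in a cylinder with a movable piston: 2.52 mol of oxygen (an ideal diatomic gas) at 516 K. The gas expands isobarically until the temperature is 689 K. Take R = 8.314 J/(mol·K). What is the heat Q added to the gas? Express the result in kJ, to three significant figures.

Q ≈ 12.7 kJ

Isobaric: W = nRΔT = (2.52)(8.314)(173) = 3625 J.
ΔU = nCᵥΔT with Cᵥ = 5R/2: ΔU = (2.52)(20.79)(173) = 9061 J.
Q = ΔU + W = 9061 + 3625 = 12686 J.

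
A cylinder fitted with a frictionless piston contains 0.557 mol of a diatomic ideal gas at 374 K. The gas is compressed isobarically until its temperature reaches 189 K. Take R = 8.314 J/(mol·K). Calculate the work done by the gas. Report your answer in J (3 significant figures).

Isobaric: W = P ΔV = nR ΔT.
W = (0.557)(8.314)(189 − 374) = -856.7 J.

W ≈ -857 J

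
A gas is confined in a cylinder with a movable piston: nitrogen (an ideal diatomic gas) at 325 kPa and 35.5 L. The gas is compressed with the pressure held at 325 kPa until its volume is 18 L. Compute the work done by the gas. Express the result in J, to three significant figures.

W ≈ -5690 J

Isobaric: W = P ΔV.
W = (325 kPa)(18 − 35.5 L) = (325)(-17.5) = -5688 J.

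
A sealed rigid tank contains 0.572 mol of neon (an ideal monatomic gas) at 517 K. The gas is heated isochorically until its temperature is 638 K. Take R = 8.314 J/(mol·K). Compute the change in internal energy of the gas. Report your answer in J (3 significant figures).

Constant volume ⇒ W = 0, so Q = ΔU = nCᵥΔT with Cᵥ = 3R/2 = 12.47 J/(mol·K).
ΔU = (0.572)(12.47)(638 − 517) = 863.1 J.

ΔU ≈ 863 J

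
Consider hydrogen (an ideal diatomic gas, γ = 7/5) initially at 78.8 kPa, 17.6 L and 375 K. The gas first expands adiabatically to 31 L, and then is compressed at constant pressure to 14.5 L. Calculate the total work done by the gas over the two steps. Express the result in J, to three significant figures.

W_total ≈ 114 J

Step 1 (adiabatic): W = (P₁V₁ − P₂V₂)/(γ−1) = (1387 − 1106)/0.4 = 702.6 J.
After step 1: P = 35.67 kPa, V = 31 L, T = 299 K.
Step 2 (isobaric): W = PΔV = (35.67 kPa)(14.5 − 31 L) = -588.6 J.
W_total = 702.6 − 588.6 = 114 J.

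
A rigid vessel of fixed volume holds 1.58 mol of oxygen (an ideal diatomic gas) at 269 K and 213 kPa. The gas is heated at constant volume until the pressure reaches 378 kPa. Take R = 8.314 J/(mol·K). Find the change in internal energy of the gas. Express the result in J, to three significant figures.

Constant volume ⇒ W = 0, so Q = ΔU = nCᵥΔT with Cᵥ = 5R/2 = 20.79 J/(mol·K).
At constant V, T₂/T₁ = P₂/P₁ ⇒ ΔT = T₁(P₂/P₁ − 1) = 269·(378/213 − 1) = 208.4 K.
ΔU = (1.58)(20.79)(208.4) = 6843 J.

ΔU ≈ 6840 J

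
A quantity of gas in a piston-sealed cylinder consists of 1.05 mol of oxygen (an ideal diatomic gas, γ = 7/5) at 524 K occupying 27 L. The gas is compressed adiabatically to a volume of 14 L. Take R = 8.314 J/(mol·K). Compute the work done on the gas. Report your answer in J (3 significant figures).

Adiabatic: TV^(γ−1) = const with γ = 7/5.
T₂ = T₁ (V₁/V₂)^(γ−1) = 524 × (27/14)^0.4 = 524 × 1.3 = 681.4 K.
W_by = nCᵥ(T₁ − T₂) = (1.05)(20.79)(524 − 681.4) = -3436 J.
Work on gas = −W_by = 3436 J.

W ≈ 3440 J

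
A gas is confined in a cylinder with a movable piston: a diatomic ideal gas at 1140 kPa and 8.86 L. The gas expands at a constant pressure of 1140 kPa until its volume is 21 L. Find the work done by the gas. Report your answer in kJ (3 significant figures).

Isobaric: W = P ΔV.
W = (1140 kPa)(21 − 8.86 L) = (1140)(12.14) = 13840 J.

W ≈ 13.8 kJ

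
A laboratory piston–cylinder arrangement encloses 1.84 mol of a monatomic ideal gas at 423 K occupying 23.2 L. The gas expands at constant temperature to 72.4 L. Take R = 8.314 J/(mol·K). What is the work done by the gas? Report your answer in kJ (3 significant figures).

Isothermal: W = nRT ln(V₂/V₁).
W = (1.84)(8.314)(423) × ln(72.4/23.2)
  = 6471 × 1.138
W_by_gas = 7364 J.

W ≈ 7.36 kJ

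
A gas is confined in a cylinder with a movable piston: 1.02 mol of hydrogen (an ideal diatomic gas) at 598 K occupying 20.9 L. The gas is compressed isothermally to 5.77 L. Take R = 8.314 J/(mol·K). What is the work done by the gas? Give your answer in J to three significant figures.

Isothermal: W = nRT ln(V₂/V₁).
W = (1.02)(8.314)(598) × ln(5.77/20.9)
  = 5071 × -1.287
W_by_gas = -6527 J.

W ≈ -6530 J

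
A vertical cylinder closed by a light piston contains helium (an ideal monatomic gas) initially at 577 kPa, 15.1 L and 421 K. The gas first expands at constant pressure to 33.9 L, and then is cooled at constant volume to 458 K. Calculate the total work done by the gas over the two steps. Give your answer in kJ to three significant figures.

Step 1 (isobaric): W = PΔV = (577 kPa)(33.9 − 15.1 L) = 10848 J.
Step 2 (isochoric): W = 0 (constant volume).
W_total = 10848 + 0 = 10848 J.

W_total ≈ 10.8 kJ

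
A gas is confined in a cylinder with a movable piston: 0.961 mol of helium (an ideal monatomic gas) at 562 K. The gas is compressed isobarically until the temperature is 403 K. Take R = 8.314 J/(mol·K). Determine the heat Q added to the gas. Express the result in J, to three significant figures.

Q ≈ -3180 J

Isobaric: W = nRΔT = (0.961)(8.314)(-159) = -1270 J.
ΔU = nCᵥΔT with Cᵥ = 3R/2: ΔU = (0.961)(12.47)(-159) = -1906 J.
Q = ΔU + W = -1906 − 1270 = -3176 J.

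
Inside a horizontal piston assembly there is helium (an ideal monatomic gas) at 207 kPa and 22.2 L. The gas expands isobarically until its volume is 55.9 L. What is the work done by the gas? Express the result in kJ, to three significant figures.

W ≈ 6.98 kJ

Isobaric: W = P ΔV.
W = (207 kPa)(55.9 − 22.2 L) = (207)(33.7) = 6976 J.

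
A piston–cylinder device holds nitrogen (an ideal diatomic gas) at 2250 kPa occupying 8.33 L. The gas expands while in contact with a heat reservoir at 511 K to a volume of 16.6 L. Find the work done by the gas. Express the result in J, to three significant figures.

W ≈ 12900 J

Isothermal: W = nRT ln(V₂/V₁) = P₁V₁ ln(V₂/V₁).
P₁V₁ = (2250 kPa)(8.33 L) = 18742 J.
W = 18742 × ln(16.6/8.33) = 18742 × 0.6895
W_by_gas = 12924 J.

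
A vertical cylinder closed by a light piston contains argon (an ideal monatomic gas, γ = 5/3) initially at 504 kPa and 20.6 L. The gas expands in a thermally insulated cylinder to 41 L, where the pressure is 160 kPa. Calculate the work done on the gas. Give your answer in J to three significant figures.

Adiabatic: W = (P₁V₁ − P₂V₂)/(γ − 1) with γ = 5/3.
P₁V₁ = 10382 J, P₂V₂ = 6560 J.
W = (10382 − 6560) / 0.6667 = 5734 J.
Work on gas = −W_by = -5734 J.

W ≈ -5730 J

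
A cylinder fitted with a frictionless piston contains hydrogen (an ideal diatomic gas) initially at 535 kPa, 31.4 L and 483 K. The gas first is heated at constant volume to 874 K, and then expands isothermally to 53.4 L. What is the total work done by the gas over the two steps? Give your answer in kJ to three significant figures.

Step 1 (isochoric): W = 0 (constant volume).
After step 1: P = 968.1 kPa (V unchanged).
Step 2 (isothermal): W = P₁V₁ ln(V₂/V₁) = (30398) ln(53.4/31.4) = 16142 J.
W_total = 0 + 16142 = 16142 J.

W_total ≈ 16.1 kJ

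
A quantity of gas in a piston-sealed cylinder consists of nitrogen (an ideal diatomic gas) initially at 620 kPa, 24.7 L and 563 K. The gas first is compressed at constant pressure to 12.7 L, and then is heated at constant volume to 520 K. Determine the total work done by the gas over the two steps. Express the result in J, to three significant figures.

W_total ≈ -7440 J

Step 1 (isobaric): W = PΔV = (620 kPa)(12.7 − 24.7 L) = -7440 J.
Step 2 (isochoric): W = 0 (constant volume).
W_total = -7440 + 0 = -7440 J.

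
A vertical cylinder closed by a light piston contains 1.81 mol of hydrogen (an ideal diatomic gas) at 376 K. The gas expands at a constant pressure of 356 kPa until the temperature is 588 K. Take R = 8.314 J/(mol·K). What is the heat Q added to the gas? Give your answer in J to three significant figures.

Q ≈ 11200 J

Isobaric: W = nRΔT = (1.81)(8.314)(212) = 3190 J.
ΔU = nCᵥΔT with Cᵥ = 5R/2: ΔU = (1.81)(20.79)(212) = 7976 J.
Q = ΔU + W = 7976 + 3190 = 11166 J.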